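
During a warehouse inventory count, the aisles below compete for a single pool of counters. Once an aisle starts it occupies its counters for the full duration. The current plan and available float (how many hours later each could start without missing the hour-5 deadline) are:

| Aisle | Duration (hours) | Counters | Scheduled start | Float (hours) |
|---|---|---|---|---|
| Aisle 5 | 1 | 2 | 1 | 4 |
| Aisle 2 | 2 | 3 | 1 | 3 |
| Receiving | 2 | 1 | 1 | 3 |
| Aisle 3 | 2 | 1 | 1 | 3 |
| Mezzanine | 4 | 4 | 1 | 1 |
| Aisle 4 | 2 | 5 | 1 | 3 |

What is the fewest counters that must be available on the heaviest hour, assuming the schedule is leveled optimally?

9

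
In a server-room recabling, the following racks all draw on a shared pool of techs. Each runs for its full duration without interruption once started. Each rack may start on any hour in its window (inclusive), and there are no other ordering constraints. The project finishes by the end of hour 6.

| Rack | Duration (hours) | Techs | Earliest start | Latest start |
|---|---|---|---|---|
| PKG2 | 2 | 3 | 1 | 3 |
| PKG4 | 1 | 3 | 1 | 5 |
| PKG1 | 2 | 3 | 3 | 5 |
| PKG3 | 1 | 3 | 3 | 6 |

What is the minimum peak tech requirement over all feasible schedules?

3

Early-start (PKG2@1, PKG4@1, PKG1@3, PKG3@3) gives peak 6: h1:6  h2:3  h3:6  h4:3  h5:0  h6:0.
Shift PKG4→3, PKG1→4, PKG3→6.
Schedule PKG2@1, PKG4@3, PKG1@4, PKG3@6: h1:3  h2:3  h3:3  h4:3  h5:3  h6:3 — peak 3.
Total tech-hours = 18 over 6 hours ⇒ peak ≥ ⌈18/6⌉ = 3, so 3 is optimal.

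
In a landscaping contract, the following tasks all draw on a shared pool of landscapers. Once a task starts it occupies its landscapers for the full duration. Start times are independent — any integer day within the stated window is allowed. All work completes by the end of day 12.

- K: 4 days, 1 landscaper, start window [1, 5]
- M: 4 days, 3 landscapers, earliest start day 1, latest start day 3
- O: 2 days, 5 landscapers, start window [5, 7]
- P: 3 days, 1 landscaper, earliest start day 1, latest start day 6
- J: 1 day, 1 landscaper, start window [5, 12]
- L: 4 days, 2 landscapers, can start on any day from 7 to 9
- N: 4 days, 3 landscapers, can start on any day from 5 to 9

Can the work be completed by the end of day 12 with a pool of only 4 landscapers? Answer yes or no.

no

Total landscaper-days = 50; over 12 days the average is 50/12 > 4, so some day must exceed 4.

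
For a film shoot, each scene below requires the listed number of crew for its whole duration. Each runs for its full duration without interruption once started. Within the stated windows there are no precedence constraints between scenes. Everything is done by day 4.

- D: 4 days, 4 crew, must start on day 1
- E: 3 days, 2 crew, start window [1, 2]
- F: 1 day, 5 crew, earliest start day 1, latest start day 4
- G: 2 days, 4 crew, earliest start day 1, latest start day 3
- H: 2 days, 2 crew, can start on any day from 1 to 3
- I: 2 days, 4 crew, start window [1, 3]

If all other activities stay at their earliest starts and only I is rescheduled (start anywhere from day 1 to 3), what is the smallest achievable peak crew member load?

17

I@1: d1:21  d2:16  d3:6  d4:4 → peak 21
I@2: d1:17  d2:16  d3:10  d4:4 → peak 17
I@3: d1:17  d2:12  d3:10  d4:8 → peak 17
Best is I@2, peak 17.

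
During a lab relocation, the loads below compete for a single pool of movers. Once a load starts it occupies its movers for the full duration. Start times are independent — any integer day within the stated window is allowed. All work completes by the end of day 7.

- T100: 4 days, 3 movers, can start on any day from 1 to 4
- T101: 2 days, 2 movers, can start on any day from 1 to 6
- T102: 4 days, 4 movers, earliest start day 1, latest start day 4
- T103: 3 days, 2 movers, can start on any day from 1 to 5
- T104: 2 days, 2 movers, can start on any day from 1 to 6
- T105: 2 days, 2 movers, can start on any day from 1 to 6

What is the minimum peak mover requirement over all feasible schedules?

Early-start (T100@1, T101@1, T102@1, T103@1, T104@1, T105@1) gives peak 15: d1:15  d2:15  d3:9  d4:7  d5:0  d6:0  d7:0.
Shift T102→3, T103→5, T105→5.
Schedule T100@1, T101@1, T102@3, T103@5, T104@1, T105@5: d1:7  d2:7  d3:7  d4:7  d5:8  d6:8  d7:2 — peak 8.

8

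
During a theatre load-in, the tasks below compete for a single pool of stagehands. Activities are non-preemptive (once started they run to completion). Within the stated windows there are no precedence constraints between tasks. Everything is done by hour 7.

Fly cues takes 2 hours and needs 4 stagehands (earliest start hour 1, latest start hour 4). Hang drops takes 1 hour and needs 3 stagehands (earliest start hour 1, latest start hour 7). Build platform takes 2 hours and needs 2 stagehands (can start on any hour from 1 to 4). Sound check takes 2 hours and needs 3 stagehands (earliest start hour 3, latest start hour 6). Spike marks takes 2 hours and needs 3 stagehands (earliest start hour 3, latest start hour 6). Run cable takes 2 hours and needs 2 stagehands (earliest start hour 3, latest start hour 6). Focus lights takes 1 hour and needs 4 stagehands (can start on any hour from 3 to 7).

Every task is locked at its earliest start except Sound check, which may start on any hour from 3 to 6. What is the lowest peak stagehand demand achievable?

Sound check@3: h1:9  h2:6  h3:12  h4:8  h5:0  h6:0  h7:0 → peak 12
Sound check@4: h1:9  h2:6  h3:9  h4:8  h5:3  h6:0  h7:0 → peak 9
Sound check@5: h1:9  h2:6  h3:9  h4:5  h5:3  h6:3  h7:0 → peak 9
Sound check@6: h1:9  h2:6  h3:9  h4:5  h5:0  h6:3  h7:3 → peak 9
Best is Sound check@4, peak 9.

9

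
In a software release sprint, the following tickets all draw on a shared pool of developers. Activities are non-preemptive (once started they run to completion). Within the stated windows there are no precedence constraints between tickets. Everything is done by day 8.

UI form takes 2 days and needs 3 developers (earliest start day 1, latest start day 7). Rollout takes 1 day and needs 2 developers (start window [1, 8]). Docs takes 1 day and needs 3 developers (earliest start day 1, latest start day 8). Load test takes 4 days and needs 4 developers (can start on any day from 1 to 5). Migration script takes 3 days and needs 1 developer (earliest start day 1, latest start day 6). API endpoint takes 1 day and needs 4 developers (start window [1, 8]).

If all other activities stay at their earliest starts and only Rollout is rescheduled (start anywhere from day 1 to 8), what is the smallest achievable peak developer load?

Rollout@1: d1:17  d2:8  d3:5  d4:4  d5:0  d6:0  d7:0  d8:0 → peak 17
Rollout@2: d1:15  d2:10  d3:5  d4:4  d5:0  d6:0  d7:0  d8:0 → peak 15
Rollout@3: d1:15  d2:8  d3:7  d4:4  d5:0  d6:0  d7:0  d8:0 → peak 15
Rollout@4: d1:15  d2:8  d3:5  d4:6  d5:0  d6:0  d7:0  d8:0 → peak 15
Rollout@5: d1:15  d2:8  d3:5  d4:4  d5:2  d6:0  d7:0  d8:0 → peak 15
Rollout@6: d1:15  d2:8  d3:5  d4:4  d5:0  d6:2  d7:0  d8:0 → peak 15
Rollout@7: d1:15  d2:8  d3:5  d4:4  d5:0  d6:0  d7:2  d8:0 → peak 15
Rollout@8: d1:15  d2:8  d3:5  d4:4  d5:0  d6:0  d7:0  d8:2 → peak 15
Best is Rollout@2, peak 15.

15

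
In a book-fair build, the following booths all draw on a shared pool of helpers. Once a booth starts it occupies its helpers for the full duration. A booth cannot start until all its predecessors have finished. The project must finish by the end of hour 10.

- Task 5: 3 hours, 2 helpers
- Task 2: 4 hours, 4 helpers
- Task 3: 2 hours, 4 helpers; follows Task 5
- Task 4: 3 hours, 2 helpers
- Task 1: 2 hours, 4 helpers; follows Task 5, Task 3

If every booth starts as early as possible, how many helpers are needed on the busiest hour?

8

Early-start schedule: Task 5@1, Task 2@1, Task 3@4, Task 4@1, Task 1@6.
Load per hour: hour 1: 8, hour 2: 8, hour 3: 8, hour 4: 8, hour 5: 4, hour 6: 4, hour 7: 4, hour 8: 0, hour 9: 0, hour 10: 0.
Peak is 8.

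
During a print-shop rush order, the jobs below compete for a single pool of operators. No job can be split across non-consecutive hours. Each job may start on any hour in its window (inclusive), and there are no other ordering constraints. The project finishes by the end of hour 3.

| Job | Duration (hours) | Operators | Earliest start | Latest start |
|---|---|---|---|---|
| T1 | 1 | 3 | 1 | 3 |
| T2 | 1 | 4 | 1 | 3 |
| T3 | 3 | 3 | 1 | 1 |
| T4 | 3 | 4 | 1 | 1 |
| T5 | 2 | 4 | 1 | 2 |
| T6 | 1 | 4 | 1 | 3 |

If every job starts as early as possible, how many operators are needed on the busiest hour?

22

Early-start schedule: T1@1, T2@1, T3@1, T4@1, T5@1, T6@1.
Load per hour: hour 1: 22, hour 2: 11, hour 3: 7.
Peak is 22.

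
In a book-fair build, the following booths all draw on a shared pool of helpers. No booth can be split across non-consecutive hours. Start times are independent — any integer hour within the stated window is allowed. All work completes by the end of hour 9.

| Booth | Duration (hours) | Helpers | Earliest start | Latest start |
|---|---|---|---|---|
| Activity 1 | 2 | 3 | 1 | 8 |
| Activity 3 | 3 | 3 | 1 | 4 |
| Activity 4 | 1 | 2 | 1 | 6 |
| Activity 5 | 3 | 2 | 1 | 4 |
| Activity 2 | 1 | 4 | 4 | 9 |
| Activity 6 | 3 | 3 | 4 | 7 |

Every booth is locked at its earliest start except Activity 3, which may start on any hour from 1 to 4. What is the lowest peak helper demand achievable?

Activity 3@1: h1:10  h2:8  h3:5  h4:7  h5:3  h6:3  h7:0  h8:0  h9:0 → peak 10
Activity 3@2: h1:7  h2:8  h3:5  h4:10  h5:3  h6:3  h7:0  h8:0  h9:0 → peak 10
Activity 3@3: h1:7  h2:5  h3:5  h4:10  h5:6  h6:3  h7:0  h8:0  h9:0 → peak 10
Activity 3@4: h1:7  h2:5  h3:2  h4:10  h5:6  h6:6  h7:0  h8:0  h9:0 → peak 10
Best is Activity 3@1, peak 10.

10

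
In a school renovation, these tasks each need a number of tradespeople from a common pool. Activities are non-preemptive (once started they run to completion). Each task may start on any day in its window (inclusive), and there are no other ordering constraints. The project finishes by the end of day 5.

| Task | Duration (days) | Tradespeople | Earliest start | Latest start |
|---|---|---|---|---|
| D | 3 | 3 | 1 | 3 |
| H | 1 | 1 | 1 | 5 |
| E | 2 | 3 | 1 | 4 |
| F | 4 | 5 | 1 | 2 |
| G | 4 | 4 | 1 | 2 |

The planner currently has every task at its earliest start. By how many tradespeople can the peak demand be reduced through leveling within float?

Early-start peak: d1:16  d2:15  d3:12  d4:9  d5:0 ⇒ 16.
Leveled (D@1, H@1, E@4, F@1, G@2): d1:9  d2:12  d3:12  d4:12  d5:7 ⇒ 12.
Reduction 16 − 12 = 4.

4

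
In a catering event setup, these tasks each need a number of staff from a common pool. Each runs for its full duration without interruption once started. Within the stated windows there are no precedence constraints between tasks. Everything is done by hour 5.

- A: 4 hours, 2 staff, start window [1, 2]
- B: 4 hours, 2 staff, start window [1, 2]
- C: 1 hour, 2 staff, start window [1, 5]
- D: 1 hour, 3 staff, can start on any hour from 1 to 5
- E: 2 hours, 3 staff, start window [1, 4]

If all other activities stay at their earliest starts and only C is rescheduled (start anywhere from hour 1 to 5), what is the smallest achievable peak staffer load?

C@1: h1:12  h2:7  h3:4  h4:4  h5:0 → peak 12
C@2: h1:10  h2:9  h3:4  h4:4  h5:0 → peak 10
C@3: h1:10  h2:7  h3:6  h4:4  h5:0 → peak 10
C@4: h1:10  h2:7  h3:4  h4:6  h5:0 → peak 10
C@5: h1:10  h2:7  h3:4  h4:4  h5:2 → peak 10
Best is C@2, peak 10.

10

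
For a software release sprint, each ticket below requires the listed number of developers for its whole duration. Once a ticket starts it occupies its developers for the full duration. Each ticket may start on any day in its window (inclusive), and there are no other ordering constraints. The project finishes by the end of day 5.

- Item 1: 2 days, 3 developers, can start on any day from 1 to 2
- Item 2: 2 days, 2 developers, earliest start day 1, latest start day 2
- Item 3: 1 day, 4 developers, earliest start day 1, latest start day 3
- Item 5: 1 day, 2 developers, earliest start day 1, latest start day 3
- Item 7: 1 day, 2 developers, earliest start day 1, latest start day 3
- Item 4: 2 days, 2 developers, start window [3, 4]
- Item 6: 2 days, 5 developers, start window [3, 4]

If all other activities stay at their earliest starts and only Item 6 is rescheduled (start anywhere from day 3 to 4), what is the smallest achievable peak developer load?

Item 6@3: d1:13  d2:5  d3:7  d4:7  d5:0 → peak 13
Item 6@4: d1:13  d2:5  d3:2  d4:7  d5:5 → peak 13
Best is Item 6@3, peak 13.

13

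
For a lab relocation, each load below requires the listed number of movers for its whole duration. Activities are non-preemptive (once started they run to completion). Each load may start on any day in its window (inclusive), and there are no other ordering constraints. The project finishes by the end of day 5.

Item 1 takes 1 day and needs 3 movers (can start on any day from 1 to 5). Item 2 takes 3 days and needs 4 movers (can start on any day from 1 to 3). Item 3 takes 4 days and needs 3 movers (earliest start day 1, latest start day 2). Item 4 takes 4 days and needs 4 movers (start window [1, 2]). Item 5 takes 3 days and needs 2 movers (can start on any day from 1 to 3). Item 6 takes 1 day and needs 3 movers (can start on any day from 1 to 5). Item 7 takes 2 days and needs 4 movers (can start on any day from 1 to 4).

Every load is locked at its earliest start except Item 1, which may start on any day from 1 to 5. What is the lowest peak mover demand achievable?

20

Item 1@1: d1:23  d2:17  d3:13  d4:7  d5:0 → peak 23
Item 1@2: d1:20  d2:20  d3:13  d4:7  d5:0 → peak 20
Item 1@3: d1:20  d2:17  d3:16  d4:7  d5:0 → peak 20
Item 1@4: d1:20  d2:17  d3:13  d4:10  d5:0 → peak 20
Item 1@5: d1:20  d2:17  d3:13  d4:7  d5:3 → peak 20
Best is Item 1@2, peak 20.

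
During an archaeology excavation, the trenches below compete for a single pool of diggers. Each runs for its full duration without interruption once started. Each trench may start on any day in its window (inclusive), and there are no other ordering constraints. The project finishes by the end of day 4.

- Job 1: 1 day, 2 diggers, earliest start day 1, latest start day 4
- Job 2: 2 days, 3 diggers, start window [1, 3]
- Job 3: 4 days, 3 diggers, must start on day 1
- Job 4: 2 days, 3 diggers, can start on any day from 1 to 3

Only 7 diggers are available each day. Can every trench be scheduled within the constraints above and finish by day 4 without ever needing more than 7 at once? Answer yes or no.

no

The minimum achievable peak is 8; 7 < 8, so no feasible schedule stays within the cap.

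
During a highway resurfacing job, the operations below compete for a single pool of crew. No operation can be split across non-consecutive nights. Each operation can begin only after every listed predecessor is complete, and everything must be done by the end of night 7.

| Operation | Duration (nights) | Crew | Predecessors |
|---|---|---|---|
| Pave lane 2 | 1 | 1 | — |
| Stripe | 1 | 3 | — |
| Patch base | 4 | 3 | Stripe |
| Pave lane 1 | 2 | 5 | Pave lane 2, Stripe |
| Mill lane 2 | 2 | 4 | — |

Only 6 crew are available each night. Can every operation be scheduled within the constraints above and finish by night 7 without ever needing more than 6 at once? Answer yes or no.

no

The minimum achievable peak is 7; 6 < 7, so no feasible schedule stays within the cap.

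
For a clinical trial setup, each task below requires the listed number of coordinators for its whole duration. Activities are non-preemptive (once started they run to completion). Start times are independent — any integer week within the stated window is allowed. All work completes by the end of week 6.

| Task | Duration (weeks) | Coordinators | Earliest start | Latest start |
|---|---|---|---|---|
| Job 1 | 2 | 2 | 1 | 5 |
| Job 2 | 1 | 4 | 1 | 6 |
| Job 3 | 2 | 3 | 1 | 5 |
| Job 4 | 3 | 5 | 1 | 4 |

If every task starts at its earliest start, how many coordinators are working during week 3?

At early start, week 3 has: Job 4.
Demand: 5 = 5.

5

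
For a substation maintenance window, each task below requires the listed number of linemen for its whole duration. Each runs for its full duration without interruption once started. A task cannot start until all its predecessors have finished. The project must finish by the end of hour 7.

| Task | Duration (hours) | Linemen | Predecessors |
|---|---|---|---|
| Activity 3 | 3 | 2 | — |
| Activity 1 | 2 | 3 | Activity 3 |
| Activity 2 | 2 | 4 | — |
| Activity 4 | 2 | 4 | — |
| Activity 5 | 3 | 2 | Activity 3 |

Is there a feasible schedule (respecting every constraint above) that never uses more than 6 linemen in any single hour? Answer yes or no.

Schedule Activity 3@1, Activity 1@4, Activity 2@1, Activity 4@6, Activity 5@4: h1:6  h2:6  h3:2  h4:5  h5:5  h6:6  h7:4 — peak 6 ≤ 6.

yes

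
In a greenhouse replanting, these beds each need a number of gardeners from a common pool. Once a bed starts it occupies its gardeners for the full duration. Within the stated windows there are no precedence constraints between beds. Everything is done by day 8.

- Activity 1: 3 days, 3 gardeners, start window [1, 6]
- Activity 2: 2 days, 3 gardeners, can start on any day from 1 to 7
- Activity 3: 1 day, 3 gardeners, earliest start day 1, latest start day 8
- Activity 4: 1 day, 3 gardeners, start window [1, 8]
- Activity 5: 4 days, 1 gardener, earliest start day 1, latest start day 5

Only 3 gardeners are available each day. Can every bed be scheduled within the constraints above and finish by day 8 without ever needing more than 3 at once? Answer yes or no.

no

Total gardener-days = 25; over 8 days the average is 25/8 > 3, so some day must exceed 3.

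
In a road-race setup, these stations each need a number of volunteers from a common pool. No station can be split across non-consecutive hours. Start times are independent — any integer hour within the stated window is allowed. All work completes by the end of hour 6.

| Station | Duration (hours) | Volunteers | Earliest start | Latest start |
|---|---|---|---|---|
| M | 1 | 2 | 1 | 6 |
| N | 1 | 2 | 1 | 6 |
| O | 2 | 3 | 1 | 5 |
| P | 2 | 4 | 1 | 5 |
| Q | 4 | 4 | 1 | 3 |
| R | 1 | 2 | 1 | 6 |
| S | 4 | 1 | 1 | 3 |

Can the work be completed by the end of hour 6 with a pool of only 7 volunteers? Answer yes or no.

yes

Schedule M@1, N@2, O@5, P@1, Q@3, R@3, S@1: h1:7  h2:7  h3:7  h4:5  h5:7  h6:7 — peak 7 ≤ 7.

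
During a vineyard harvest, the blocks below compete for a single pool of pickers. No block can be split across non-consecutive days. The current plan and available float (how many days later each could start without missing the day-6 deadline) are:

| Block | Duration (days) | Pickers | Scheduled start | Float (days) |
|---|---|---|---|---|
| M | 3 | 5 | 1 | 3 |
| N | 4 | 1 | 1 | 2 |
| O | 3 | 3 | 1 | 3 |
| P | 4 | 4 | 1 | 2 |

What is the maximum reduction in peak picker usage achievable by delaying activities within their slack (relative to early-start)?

3

Early-start peak: d1:13  d2:13  d3:13  d4:5  d5:0  d6:0 ⇒ 13.
Leveled (M@1, N@1, O@4, P@1): d1:10  d2:10  d3:10  d4:8  d5:3  d6:3 ⇒ 10.
Reduction 13 − 10 = 3.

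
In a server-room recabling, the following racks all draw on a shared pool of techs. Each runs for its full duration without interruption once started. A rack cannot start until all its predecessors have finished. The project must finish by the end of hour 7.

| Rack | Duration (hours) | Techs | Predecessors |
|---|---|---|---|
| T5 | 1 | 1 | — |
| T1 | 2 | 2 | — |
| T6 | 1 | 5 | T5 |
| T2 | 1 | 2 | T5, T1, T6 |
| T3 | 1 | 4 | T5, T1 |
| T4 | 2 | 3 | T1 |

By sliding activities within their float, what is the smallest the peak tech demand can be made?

5

Early-start (T5@1, T1@1, T6@2, T2@3, T3@3, T4@3) gives peak 9: h1:3  h2:7  h3:9  h4:3  h5:0  h6:0  h7:0.
Shift T6→3, T2→4, T3→5, T4→6.
Schedule T5@1, T1@1, T6@3, T2@4, T3@5, T4@6: h1:3  h2:2  h3:5  h4:2  h5:4  h6:3  h7:3 — peak 5.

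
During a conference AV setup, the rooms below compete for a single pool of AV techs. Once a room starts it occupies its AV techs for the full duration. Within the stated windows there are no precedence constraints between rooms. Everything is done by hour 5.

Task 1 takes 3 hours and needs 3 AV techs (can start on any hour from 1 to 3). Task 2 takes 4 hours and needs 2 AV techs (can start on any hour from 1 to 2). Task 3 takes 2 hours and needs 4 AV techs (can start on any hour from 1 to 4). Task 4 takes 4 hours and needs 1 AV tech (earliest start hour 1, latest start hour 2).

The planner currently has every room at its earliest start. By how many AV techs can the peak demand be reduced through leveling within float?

3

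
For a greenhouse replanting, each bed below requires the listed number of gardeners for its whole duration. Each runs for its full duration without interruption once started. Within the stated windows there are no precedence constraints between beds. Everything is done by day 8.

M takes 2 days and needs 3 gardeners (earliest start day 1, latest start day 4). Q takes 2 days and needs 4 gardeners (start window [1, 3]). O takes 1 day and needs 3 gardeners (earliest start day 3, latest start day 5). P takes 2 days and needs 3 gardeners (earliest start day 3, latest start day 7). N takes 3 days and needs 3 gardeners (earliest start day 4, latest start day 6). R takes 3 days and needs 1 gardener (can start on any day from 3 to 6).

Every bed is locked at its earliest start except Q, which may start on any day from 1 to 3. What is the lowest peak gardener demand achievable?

Q@1: d1:7  d2:7  d3:7  d4:7  d5:4  d6:3  d7:0  d8:0 → peak 7
Q@2: d1:3  d2:7  d3:11  d4:7  d5:4  d6:3  d7:0  d8:0 → peak 11
Q@3: d1:3  d2:3  d3:11  d4:11  d5:4  d6:3  d7:0  d8:0 → peak 11
Best is Q@1, peak 7.

7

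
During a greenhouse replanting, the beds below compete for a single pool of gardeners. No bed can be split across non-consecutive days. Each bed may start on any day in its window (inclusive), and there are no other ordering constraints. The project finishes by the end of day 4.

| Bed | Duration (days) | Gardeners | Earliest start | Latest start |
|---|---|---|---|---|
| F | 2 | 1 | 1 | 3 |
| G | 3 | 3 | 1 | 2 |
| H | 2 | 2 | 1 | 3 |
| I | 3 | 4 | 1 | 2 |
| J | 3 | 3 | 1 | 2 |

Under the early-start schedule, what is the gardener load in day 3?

10

At early start, day 3 has: G, I, J.
Demand: 3 + 4 + 3 = 10.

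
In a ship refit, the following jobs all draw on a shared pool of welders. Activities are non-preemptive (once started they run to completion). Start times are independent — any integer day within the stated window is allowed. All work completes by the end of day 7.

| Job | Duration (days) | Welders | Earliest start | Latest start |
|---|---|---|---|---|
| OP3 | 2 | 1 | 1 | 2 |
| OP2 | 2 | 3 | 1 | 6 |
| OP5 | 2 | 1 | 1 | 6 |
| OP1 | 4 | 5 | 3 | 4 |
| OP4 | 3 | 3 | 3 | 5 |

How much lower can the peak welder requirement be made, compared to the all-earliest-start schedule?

Early-start peak: d1:5  d2:5  d3:8  d4:8  d5:8  d6:5  d7:0 ⇒ 8.
Leveled (OP3@1, OP2@1, OP5@1, OP1@3, OP4@3): d1:5  d2:5  d3:8  d4:8  d5:8  d6:5  d7:0 ⇒ 8.
Reduction 8 − 8 = 0.

0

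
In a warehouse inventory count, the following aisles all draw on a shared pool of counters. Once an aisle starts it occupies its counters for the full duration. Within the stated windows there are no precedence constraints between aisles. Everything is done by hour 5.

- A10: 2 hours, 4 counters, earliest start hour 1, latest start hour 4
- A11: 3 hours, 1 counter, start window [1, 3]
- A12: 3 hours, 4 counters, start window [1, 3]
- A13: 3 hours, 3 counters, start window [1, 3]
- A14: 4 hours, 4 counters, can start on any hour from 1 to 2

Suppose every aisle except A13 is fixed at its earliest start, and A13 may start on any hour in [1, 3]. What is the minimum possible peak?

13

A13@1: h1:16  h2:16  h3:12  h4:4  h5:0 → peak 16
A13@2: h1:13  h2:16  h3:12  h4:7  h5:0 → peak 16
A13@3: h1:13  h2:13  h3:12  h4:7  h5:3 → peak 13
Best is A13@3, peak 13.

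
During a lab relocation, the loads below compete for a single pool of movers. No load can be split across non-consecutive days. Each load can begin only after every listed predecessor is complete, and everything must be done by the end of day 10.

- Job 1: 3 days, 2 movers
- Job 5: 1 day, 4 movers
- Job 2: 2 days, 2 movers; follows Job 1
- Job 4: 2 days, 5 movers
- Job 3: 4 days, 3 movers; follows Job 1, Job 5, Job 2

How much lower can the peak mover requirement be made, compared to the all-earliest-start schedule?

Early-start peak: d1:11  d2:7  d3:2  d4:2  d5:2  d6:3  d7:3  d8:3  d9:3  d10:0 ⇒ 11.
Leveled (Job 1@1, Job 5@1, Job 2@4, Job 4@2, Job 3@6): d1:6  d2:7  d3:7  d4:2  d5:2  d6:3  d7:3  d8:3  d9:3  d10:0 ⇒ 7.
Reduction 11 − 7 = 4.

4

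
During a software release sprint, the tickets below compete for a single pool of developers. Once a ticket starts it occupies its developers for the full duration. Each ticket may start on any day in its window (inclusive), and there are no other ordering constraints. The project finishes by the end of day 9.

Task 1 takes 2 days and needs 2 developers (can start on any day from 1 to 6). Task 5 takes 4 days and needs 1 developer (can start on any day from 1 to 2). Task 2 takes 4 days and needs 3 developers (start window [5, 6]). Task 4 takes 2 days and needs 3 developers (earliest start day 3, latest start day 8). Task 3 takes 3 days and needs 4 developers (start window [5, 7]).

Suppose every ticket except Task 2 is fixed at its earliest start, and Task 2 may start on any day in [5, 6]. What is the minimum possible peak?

Task 2@5: d1:3  d2:3  d3:4  d4:4  d5:7  d6:7  d7:7  d8:3  d9:0 → peak 7
Task 2@6: d1:3  d2:3  d3:4  d4:4  d5:4  d6:7  d7:7  d8:3  d9:3 → peak 7
Best is Task 2@5, peak 7.

7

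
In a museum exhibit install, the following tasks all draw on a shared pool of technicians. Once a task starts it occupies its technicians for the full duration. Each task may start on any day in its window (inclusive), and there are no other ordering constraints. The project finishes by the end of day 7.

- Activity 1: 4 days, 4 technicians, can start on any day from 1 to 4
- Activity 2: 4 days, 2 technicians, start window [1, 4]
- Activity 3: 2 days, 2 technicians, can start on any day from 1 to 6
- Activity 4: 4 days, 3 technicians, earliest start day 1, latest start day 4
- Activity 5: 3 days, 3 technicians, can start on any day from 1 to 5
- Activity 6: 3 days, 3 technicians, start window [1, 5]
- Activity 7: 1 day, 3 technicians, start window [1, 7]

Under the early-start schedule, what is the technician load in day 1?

20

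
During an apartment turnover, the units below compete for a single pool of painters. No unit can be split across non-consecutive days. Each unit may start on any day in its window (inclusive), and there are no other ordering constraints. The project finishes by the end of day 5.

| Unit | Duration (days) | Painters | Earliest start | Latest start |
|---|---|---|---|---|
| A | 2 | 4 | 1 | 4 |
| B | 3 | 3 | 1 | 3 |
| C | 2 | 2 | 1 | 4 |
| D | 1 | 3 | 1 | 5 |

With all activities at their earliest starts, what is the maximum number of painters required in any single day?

12

Early-start schedule: A@1, B@1, C@1, D@1.
Load per day: day 1: 12, day 2: 9, day 3: 3, day 4: 0, day 5: 0.
Peak is 12.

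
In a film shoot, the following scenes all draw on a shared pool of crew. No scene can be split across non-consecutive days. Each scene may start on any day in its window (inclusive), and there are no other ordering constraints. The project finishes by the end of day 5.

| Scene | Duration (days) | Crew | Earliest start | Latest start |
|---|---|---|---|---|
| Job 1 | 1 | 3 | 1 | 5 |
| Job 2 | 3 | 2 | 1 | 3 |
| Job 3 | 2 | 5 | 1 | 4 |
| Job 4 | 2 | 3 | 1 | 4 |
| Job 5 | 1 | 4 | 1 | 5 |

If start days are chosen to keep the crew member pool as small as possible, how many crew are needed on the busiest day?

Early-start (Job 1@1, Job 2@1, Job 3@1, Job 4@1, Job 5@1) gives peak 17: d1:17  d2:10  d3:2  d4:0  d5:0.
Shift Job 3→2, Job 4→4, Job 5→4.
Schedule Job 1@1, Job 2@1, Job 3@2, Job 4@4, Job 5@4: d1:5  d2:7  d3:7  d4:7  d5:3 — peak 7.

7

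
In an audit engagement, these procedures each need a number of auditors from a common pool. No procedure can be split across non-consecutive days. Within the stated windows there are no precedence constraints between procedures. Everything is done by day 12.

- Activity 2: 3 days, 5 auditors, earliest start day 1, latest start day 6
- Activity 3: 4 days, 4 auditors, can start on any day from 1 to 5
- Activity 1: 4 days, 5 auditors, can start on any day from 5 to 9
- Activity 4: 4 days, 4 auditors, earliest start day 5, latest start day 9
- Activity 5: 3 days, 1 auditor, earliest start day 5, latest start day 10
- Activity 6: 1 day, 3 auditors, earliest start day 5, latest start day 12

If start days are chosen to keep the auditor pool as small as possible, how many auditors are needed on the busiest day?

Early-start (Activity 2@1, Activity 3@1, Activity 1@5, Activity 4@5, Activity 5@5, Activity 6@5) gives peak 13: d1:9  d2:9  d3:9  d4:4  d5:13  d6:10  d7:10  d8:9  d9:0  d10:0  d11:0  d12:0.
Shift Activity 3→4, Activity 1→9, Activity 5→8, Activity 6→8.
Schedule Activity 2@1, Activity 3@4, Activity 1@9, Activity 4@5, Activity 5@8, Activity 6@8: d1:5  d2:5  d3:5  d4:4  d5:8  d6:8  d7:8  d8:8  d9:6  d10:6  d11:5  d12:5 — peak 8.

8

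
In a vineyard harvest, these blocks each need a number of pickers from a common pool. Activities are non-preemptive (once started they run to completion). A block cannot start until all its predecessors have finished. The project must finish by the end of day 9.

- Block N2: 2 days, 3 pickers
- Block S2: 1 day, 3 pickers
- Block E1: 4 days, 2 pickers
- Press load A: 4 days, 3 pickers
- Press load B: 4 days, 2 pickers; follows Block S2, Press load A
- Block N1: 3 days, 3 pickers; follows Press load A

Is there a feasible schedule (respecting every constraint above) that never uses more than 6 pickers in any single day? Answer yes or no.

Schedule Block N2@1, Block S2@1, Block E1@3, Press load A@2, Press load B@6, Block N1@7: d1:6  d2:6  d3:5  d4:5  d5:5  d6:4  d7:5  d8:5  d9:5 — peak 6 ≤ 6.

yes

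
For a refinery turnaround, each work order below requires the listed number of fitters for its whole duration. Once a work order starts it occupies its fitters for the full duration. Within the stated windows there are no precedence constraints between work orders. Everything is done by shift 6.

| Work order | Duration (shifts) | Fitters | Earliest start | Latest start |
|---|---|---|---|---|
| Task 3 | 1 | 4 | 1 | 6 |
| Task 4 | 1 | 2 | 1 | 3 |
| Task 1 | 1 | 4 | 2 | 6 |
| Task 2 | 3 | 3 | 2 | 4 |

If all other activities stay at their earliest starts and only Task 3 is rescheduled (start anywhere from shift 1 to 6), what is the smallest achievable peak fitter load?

7

Task 3@1: s1:6  s2:7  s3:3  s4:3  s5:0  s6:0 → peak 7
Task 3@2: s1:2  s2:11  s3:3  s4:3  s5:0  s6:0 → peak 11
Task 3@3: s1:2  s2:7  s3:7  s4:3  s5:0  s6:0 → peak 7
Task 3@4: s1:2  s2:7  s3:3  s4:7  s5:0  s6:0 → peak 7
Task 3@5: s1:2  s2:7  s3:3  s4:3  s5:4  s6:0 → peak 7
Task 3@6: s1:2  s2:7  s3:3  s4:3  s5:0  s6:4 → peak 7
Best is Task 3@1, peak 7.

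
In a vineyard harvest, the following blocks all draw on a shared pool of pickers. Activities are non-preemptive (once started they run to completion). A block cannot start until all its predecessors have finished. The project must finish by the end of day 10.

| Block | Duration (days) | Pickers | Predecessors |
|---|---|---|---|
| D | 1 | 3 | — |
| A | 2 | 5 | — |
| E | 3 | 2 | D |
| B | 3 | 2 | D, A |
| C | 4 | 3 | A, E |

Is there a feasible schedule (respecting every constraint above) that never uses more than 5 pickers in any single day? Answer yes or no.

yes

Schedule D@1, A@2, E@4, B@4, C@7: d1:3  d2:5  d3:5  d4:4  d5:4  d6:4  d7:3  d8:3  d9:3  d10:3 — peak 5 ≤ 5.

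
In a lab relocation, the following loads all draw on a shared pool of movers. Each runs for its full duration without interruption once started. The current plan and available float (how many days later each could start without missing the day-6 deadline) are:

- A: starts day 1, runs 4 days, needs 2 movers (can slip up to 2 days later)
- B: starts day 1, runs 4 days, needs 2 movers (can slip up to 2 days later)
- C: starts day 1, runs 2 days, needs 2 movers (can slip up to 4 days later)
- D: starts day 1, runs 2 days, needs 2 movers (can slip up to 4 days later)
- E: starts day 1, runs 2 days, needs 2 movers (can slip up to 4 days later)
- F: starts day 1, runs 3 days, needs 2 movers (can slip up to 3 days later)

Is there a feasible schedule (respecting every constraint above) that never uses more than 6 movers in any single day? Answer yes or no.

Schedule A@1, B@1, C@1, D@5, E@5, F@3: d1:6  d2:6  d3:6  d4:6  d5:6  d6:4 — peak 6 ≤ 6.

yes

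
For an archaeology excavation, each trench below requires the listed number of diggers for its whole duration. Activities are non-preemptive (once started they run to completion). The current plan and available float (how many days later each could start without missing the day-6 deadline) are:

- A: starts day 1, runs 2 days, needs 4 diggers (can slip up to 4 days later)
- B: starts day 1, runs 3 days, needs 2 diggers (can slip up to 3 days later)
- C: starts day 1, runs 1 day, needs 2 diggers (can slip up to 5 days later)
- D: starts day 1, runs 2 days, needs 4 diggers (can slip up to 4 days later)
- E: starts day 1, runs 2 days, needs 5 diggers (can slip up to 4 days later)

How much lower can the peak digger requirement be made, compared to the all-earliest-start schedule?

11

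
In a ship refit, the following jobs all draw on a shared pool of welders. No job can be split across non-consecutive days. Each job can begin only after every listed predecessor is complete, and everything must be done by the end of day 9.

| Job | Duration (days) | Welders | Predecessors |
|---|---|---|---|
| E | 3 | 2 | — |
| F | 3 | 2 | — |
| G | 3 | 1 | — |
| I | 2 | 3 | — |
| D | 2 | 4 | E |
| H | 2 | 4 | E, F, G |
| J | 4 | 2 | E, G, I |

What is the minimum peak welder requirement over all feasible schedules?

6

Early-start (E@1, F@1, G@1, I@1, D@4, H@4, J@4) gives peak 10: d1:8  d2:8  d3:5  d4:10  d5:10  d6:2  d7:2  d8:0  d9:0.
Shift I→4, D→6, H→8, J→6.
Schedule E@1, F@1, G@1, I@4, D@6, H@8, J@6: d1:5  d2:5  d3:5  d4:3  d5:3  d6:6  d7:6  d8:6  d9:6 — peak 6.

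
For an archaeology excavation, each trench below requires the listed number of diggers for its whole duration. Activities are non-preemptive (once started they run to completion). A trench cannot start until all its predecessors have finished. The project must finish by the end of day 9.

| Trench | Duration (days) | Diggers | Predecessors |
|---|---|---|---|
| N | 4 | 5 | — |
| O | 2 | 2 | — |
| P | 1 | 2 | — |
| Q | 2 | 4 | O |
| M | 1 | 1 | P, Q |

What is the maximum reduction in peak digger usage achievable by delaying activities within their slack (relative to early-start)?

4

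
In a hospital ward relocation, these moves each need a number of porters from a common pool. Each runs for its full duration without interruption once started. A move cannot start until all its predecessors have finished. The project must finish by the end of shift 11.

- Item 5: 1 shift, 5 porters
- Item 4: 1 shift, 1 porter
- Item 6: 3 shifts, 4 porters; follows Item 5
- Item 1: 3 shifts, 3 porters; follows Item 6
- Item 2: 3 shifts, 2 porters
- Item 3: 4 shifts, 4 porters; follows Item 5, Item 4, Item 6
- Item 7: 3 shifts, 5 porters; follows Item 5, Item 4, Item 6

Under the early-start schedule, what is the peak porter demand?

Early-start schedule: Item 5@1, Item 4@1, Item 6@2, Item 1@5, Item 2@1, Item 3@5, Item 7@5.
Load per shift: shift 1: 8, shift 2: 6, shift 3: 6, shift 4: 4, shift 5: 12, shift 6: 12, shift 7: 12, shift 8: 4, shift 9: 0, shift 10: 0, shift 11: 0.
Peak is 12.

12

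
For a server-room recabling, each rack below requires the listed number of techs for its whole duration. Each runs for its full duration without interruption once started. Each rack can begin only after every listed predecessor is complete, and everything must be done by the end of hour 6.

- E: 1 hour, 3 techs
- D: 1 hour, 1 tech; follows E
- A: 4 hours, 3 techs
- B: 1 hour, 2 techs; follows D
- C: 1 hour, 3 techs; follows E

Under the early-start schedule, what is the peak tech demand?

7

Early-start schedule: E@1, D@2, A@1, B@3, C@2.
Load per hour: hour 1: 6, hour 2: 7, hour 3: 5, hour 4: 3, hour 5: 0, hour 6: 0.
Peak is 7.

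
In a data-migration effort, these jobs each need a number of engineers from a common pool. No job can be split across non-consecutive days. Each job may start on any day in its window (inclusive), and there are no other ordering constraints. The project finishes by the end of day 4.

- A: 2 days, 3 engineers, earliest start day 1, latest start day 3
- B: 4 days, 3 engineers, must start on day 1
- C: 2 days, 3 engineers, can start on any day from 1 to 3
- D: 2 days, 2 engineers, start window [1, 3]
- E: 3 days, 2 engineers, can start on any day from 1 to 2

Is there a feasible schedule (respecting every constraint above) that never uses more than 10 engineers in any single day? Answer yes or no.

Schedule A@1, B@1, C@3, D@1, E@1: d1:10  d2:10  d3:8  d4:6 — peak 10 ≤ 10.

yes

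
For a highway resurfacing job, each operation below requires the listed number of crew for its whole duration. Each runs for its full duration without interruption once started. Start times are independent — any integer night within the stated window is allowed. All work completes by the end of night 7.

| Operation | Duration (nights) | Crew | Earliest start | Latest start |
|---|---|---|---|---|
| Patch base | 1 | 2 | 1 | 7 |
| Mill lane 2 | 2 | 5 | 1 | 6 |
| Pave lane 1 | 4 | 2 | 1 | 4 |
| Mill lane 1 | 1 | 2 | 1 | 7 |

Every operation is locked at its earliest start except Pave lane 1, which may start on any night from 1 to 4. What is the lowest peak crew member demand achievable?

9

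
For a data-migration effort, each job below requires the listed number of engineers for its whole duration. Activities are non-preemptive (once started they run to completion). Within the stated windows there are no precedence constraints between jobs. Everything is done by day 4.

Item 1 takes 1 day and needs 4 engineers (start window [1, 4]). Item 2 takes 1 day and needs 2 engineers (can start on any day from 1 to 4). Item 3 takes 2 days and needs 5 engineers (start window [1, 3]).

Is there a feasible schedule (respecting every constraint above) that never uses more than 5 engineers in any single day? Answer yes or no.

yes

Schedule Item 1@1, Item 2@2, Item 3@3: d1:4  d2:2  d3:5  d4:5 — peak 5 ≤ 5.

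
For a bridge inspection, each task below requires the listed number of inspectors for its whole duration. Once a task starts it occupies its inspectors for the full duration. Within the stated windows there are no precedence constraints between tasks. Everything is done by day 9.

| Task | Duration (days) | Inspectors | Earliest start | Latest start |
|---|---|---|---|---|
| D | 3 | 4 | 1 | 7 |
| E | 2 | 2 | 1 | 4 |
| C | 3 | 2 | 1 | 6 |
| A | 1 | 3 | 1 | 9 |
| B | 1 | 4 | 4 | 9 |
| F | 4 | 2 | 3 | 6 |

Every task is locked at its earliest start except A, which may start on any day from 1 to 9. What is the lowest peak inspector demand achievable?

8

A@1: d1:11  d2:8  d3:8  d4:6  d5:2  d6:2  d7:0  d8:0  d9:0 → peak 11
A@2: d1:8  d2:11  d3:8  d4:6  d5:2  d6:2  d7:0  d8:0  d9:0 → peak 11
A@3: d1:8  d2:8  d3:11  d4:6  d5:2  d6:2  d7:0  d8:0  d9:0 → peak 11
A@4: d1:8  d2:8  d3:8  d4:9  d5:2  d6:2  d7:0  d8:0  d9:0 → peak 9
A@5: d1:8  d2:8  d3:8  d4:6  d5:5  d6:2  d7:0  d8:0  d9:0 → peak 8
A@6: d1:8  d2:8  d3:8  d4:6  d5:2  d6:5  d7:0  d8:0  d9:0 → peak 8
A@7: d1:8  d2:8  d3:8  d4:6  d5:2  d6:2  d7:3  d8:0  d9:0 → peak 8
A@8: d1:8  d2:8  d3:8  d4:6  d5:2  d6:2  d7:0  d8:3  d9:0 → peak 8
A@9: d1:8  d2:8  d3:8  d4:6  d5:2  d6:2  d7:0  d8:0  d9:3 → peak 8
Best is A@5, peak 8.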